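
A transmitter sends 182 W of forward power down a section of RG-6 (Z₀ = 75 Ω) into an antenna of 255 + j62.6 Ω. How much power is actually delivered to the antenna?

|Γ| = |(180 + j62.6)/(330 + j62.6)| = 0.567
|Γ|² = 0.322
P_refl = |Γ|²·P_inc = 58.6 W, P_del = (1 − |Γ|²)·P_inc = 123 W

P_delivered ≈ 123 W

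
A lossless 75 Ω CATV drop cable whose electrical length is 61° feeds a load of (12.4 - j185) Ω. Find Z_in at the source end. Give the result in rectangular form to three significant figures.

tan(βl) = tan(61°) = 1.8
Z_in = Z_0·(Z_L + jZ_0·tanβl)/(Z_0 + jZ_L·tanβl)
     = 75·(12.4 − j49.7)/(409 + j22.4)

Z_in ≈ 1.77 − j9.22 Ω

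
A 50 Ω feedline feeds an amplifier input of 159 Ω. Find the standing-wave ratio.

VSWR ≈ 3.18

Γ = (159 − 50)/(159 + 50) = 0.522
VSWR = (1 + 0.522)/(1 − 0.522)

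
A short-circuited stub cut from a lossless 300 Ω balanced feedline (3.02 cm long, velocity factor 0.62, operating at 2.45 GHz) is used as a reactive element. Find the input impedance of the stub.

Z_in ≈ −j224 Ω

λ = v/f = 0.62·c / 2.45 GHz = 0.0759 m
βl = 2π·l/λ = 2π × 0.398 = 143°
tan(βl) = -0.748
For a short-circuited stub, Z_in = jZ_0·tan(βl)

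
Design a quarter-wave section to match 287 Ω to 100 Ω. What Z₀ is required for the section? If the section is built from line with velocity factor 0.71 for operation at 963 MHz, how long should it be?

Z_qwt = √(Z_0·R_L) = √(100 × 287) = √28700
λ = 0.71·c/f = 0.221 m, so l = λ/4 = 0.0553 m

Z_qwt ≈ 169 Ω; length ≈ 5.53 cm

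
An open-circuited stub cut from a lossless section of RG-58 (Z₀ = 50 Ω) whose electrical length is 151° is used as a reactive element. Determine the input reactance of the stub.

tan(βl) = -0.554
For an open-circuited stub, Z_in = −jZ_0·cot(βl) = −jZ_0/tan(βl)

X_in ≈ 90.2 Ω (inductive)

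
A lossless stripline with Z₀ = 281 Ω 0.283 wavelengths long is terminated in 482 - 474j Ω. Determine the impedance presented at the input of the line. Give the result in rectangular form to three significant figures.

βl = 2π × 0.283 = 102°
tan(βl) = tan(102°) = -4.75
Z_in = Z_0·(Z_L + jZ_0·tanβl)/(Z_0 + jZ_L·tanβl)
     = 281·(482 − j1810)/(-1970 − j2290)

Z_in ≈ 98.3 + j144 Ω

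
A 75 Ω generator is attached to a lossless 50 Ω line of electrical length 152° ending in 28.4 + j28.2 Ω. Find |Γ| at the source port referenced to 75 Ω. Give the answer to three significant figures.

tan(βl) = -0.532
Z_in = Z_0·(Z_L + jZ_0·tanβl)/(Z_0 + jZ_L·tanβl) = 20.5 + j5.99 Ω
Γ_s = (Z_in − Z_s)/(Z_in + Z_s) = (-54.5 + j5.99)/(95.5 + j5.99), |Γ_s| = 0.574

|Γ| ≈ 0.574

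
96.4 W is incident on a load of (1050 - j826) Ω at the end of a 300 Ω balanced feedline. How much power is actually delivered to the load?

|Γ| = |(750 − j826)/(1350 − j826)| = 0.705
|Γ|² = 0.497
P_refl = |Γ|²·P_inc = 47.9 W, P_del = (1 − |Γ|²)·P_inc = 48.5 W

P_delivered ≈ 48.5 W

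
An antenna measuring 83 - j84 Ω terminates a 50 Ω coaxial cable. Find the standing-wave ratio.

VSWR ≈ 3.69

Γ = (Z_L − Z_0)/(Z_L + Z_0) = (33 − j84)/(133 − j84)
|Γ| = 90.2/157 = 0.574
VSWR = (1 + |Γ|)/(1 − |Γ|) = 1.57/0.426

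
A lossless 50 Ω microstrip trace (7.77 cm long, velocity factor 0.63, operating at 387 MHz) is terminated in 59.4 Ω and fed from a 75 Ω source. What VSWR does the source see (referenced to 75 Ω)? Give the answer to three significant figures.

λ = v/f = 0.63·c / 387 MHz = 0.488 m
βl = 2π·l/λ = 2π × 0.159 = 57.3°
tan(βl) = 1.56
Z_in = Z_0·(Z_L + jZ_0·tanβl)/(Z_0 + jZ_L·tanβl) = 46 − j7.24 Ω
Γ_s = (Z_in − Z_s)/(Z_in + Z_s) = (-29 − j7.24)/(121 − j7.24), |Γ_s| = 0.247
VSWR = (1 + |Γ_s|)/(1 − |Γ_s|)

VSWR ≈ 1.65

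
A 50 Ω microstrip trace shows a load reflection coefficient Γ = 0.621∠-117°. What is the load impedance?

Z_L = Z_0·(1 + Γ)/(1 − Γ) = 50·(0.718 − j0.553)/(1.28 + j0.553)

Z_L ≈ 15.8 − j28.4 Ω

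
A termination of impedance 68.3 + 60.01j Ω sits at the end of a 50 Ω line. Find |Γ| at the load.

|Γ| ≈ 0.473

Γ = (Z_L − Z_0)/(Z_L + Z_0) = (18.3 + j60.01)/(118.3 + j60.01)
|Γ| = 62.7/133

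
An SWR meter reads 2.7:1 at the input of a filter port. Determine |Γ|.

|Γ| ≈ 0.459

|Γ| = (S − 1)/(S + 1) = (2.7 − 1)/(2.7 + 1) = 1.7/3.7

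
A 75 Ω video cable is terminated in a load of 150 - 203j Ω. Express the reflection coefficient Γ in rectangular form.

Γ ≈ 0.632 − j0.332

Γ = (Z_L − Z_0)/(Z_L + Z_0) = (75 − j203)/(225 − j203)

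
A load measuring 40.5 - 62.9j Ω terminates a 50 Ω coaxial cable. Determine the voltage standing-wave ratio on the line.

Γ = (Z_L − Z_0)/(Z_L + Z_0) = (-9.5 − j62.9)/(90.5 − j62.9)
|Γ| = 63.6/110 = 0.577
VSWR = (1 + |Γ|)/(1 − |Γ|) = 1.58/0.423

VSWR ≈ 3.73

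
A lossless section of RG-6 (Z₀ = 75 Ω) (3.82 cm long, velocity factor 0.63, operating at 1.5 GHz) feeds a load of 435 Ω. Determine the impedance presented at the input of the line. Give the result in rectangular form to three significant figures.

λ = v/f = 0.63·c / 1.5 GHz = 0.126 m
βl = 2π·l/λ = 2π × 0.303 = 109°
tan(βl) = tan(109°) = -2.88
Z_in = Z_0·(Z_L + jZ_0·tanβl)/(Z_0 + jZ_L·tanβl)
     = 75·(435 − j216)/(75 − j1250)

Z_in ≈ 14.4 + j25.2 Ω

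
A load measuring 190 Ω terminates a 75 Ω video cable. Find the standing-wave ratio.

For a purely resistive load, VSWR = R_L/Z_0 or Z_0/R_L (whichever > 1) = 190/75

VSWR ≈ 2.53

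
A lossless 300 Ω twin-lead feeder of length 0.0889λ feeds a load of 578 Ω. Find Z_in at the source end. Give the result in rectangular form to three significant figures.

βl = 2π × 0.0889 = 32°
tan(βl) = tan(32°) = 0.625
Z_in = Z_0·(Z_L + jZ_0·tanβl)/(Z_0 + jZ_L·tanβl)
     = 300·(578 + j187)/(300 + j361)

Z_in ≈ 328 − j208 Ω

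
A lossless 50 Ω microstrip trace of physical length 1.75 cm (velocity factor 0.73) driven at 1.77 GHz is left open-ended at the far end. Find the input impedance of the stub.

Z_in ≈ −j40.6 Ω

λ = v/f = 0.73·c / 1.77 GHz = 0.124 m
βl = 2π·l/λ = 2π × 0.141 = 50.9°
tan(βl) = 1.23
For an open-ended stub, Z_in = −jZ_0·cot(βl) = −jZ_0/tan(βl)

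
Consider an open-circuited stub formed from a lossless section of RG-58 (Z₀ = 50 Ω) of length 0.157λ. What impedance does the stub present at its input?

Z_in ≈ −j33.1 Ω

βl = 2π × 0.157 = 56.5°
tan(βl) = 1.51
For an open-circuited stub, Z_in = −jZ_0·cot(βl) = −jZ_0/tan(βl)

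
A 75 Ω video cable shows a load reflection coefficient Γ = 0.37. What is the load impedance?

Z_L ≈ 163 Ω

Z_L = Z_0·(1 + Γ)/(1 − Γ) = 75·(1.37)/(0.63)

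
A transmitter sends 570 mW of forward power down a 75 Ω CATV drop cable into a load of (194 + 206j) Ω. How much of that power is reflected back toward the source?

|Γ| = |(119 + j206)/(269 + j206)| = 0.702
|Γ|² = 0.493
P_refl = |Γ|²·P_inc = 281 mW, P_del = (1 − |Γ|²)·P_inc = 289 mW

P_reflected ≈ 281 mW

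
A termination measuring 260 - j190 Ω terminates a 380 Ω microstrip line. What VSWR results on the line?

Γ = (Z_L − Z_0)/(Z_L + Z_0) = (-120 − j190)/(640 − j190)
|Γ| = 225/668 = 0.337
VSWR = (1 + |Γ|)/(1 − |Γ|) = 1.34/0.663

VSWR ≈ 2.01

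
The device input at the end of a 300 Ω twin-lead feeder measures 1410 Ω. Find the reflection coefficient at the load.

Γ = (Z_L − Z_0)/(Z_L + Z_0) = (1410 − 300)/(1410 + 300) = 1110/1710

Γ = 0.649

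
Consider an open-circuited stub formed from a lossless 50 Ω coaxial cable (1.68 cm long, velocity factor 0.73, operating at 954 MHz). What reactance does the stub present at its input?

X_in ≈ -101 Ω (capacitive)

λ = v/f = 0.73·c / 954 MHz = 0.23 m
βl = 2π·l/λ = 2π × 0.0732 = 26.3°
tan(βl) = 0.495
For an open-circuited stub, Z_in = −jZ_0·cot(βl) = −jZ_0/tan(βl)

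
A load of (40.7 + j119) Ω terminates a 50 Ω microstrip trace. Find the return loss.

Γ = (-9.3 + j119)/(90.7 + j119), |Γ| = 0.798
RL = −20·log₁₀|Γ| = −20·log₁₀(0.798)

RL ≈ 1.96 dB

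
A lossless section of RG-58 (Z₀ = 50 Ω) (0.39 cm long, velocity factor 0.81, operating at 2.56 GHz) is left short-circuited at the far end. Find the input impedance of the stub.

Z_in ≈ +j13.2 Ω

λ = v/f = 0.81·c / 2.56 GHz = 0.0949 m
βl = 2π·l/λ = 2π × 0.0411 = 14.8°
tan(βl) = 0.264
For a short-circuited stub, Z_in = jZ_0·tan(βl)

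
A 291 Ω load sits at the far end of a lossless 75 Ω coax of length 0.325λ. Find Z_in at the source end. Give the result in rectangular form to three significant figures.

βl = 2π × 0.325 = 117°
tan(βl) = tan(117°) = -1.96
Z_in = Z_0·(Z_L + jZ_0·tanβl)/(Z_0 + jZ_L·tanβl)
     = 75·(291 − j147)/(75 − j571)

Z_in ≈ 23.9 + j35.1 Ω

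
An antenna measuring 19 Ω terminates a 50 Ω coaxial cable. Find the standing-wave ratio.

VSWR ≈ 2.63

Γ = (19 − 50)/(19 + 50) = -0.449
VSWR = (1 + 0.449)/(1 − 0.449)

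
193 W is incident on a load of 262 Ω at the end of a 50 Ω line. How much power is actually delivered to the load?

Γ = (262 − 50)/(262 + 50) = 0.679
|Γ|² = 0.462
P_refl = |Γ|²·P_inc = 89.1 W, P_del = (1 − |Γ|²)·P_inc = 104 W

P_delivered ≈ 104 W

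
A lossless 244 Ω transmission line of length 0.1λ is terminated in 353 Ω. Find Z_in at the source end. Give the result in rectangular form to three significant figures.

βl = 2π × 0.1 = 36°
tan(βl) = tan(36°) = 0.727
Z_in = Z_0·(Z_L + jZ_0·tanβl)/(Z_0 + jZ_L·tanβl)
     = 244·(353 + j177)/(244 + j256)

Z_in ≈ 256 − j92.1 Ω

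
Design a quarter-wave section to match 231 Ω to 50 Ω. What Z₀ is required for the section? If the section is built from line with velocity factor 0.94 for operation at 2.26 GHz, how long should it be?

Z_qwt ≈ 107 Ω; length ≈ 3.12 cm

Z_qwt = √(Z_0·R_L) = √(50 × 231) = √11550
λ = 0.94·c/f = 0.125 m, so l = λ/4 = 0.0312 m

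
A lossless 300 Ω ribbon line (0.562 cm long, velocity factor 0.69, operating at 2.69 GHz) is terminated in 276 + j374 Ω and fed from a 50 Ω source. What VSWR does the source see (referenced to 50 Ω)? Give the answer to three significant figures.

VSWR ≈ 20.3

λ = v/f = 0.69·c / 2.69 GHz = 0.077 m
βl = 2π·l/λ = 2π × 0.073 = 26.3°
tan(βl) = 0.494
Z_in = Z_0·(Z_L + jZ_0·tanβl)/(Z_0 + jZ_L·tanβl) = 970 + j212 Ω
Γ_s = (Z_in − Z_s)/(Z_in + Z_s) = (920 + j212)/(1020 + j212), |Γ_s| = 0.906
VSWR = (1 + |Γ_s|)/(1 − |Γ_s|)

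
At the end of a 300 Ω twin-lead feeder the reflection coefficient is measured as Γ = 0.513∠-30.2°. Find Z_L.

Z_L ≈ 587 − j411 Ω

Z_L = Z_0·(1 + Γ)/(1 − Γ) = 300·(1.44 − j0.258)/(0.557 + j0.258)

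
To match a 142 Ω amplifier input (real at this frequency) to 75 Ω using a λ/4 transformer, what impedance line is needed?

Z_qwt ≈ 103 Ω

Z_qwt = √(Z_0·R_L) = √(75 × 142) = √10650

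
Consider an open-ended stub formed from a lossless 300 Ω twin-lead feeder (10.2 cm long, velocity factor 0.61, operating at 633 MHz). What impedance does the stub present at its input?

Z_in ≈ +j226 Ω

λ = v/f = 0.61·c / 633 MHz = 0.289 m
βl = 2π·l/λ = 2π × 0.353 = 127°
tan(βl) = -1.33
For an open-ended stub, Z_in = −jZ_0·cot(βl) = −jZ_0/tan(βl)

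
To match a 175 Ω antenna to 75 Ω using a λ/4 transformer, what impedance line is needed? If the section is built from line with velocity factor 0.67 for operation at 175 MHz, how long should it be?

Z_qwt ≈ 115 Ω; length ≈ 28.7 cm

Z_qwt = √(Z_0·R_L) = √(75 × 175) = √13120
λ = 0.67·c/f = 1.15 m, so l = λ/4 = 0.287 m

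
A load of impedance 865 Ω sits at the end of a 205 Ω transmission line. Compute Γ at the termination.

Γ = 0.617

Γ = (Z_L − Z_0)/(Z_L + Z_0) = (865 − 205)/(865 + 205) = 660/1070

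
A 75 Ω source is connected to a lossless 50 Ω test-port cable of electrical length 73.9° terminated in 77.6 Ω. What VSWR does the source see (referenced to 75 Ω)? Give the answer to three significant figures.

VSWR ≈ 2.26

tan(βl) = 3.46
Z_in = Z_0·(Z_L + jZ_0·tanβl)/(Z_0 + jZ_L·tanβl) = 33.7 − j8.16 Ω
Γ_s = (Z_in − Z_s)/(Z_in + Z_s) = (-41.3 − j8.16)/(109 − j8.16), |Γ_s| = 0.386
VSWR = (1 + |Γ_s|)/(1 − |Γ_s|)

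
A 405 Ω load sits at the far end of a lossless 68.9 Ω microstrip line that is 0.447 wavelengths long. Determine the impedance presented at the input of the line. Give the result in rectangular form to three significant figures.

Z_in ≈ 88.3 + j156 Ω

βl = 2π × 0.447 = 161°
tan(βl) = tan(161°) = -0.346
Z_in = Z_0·(Z_L + jZ_0·tanβl)/(Z_0 + jZ_L·tanβl)
     = 68.9·(405 − j23.8)/(68.9 − j140)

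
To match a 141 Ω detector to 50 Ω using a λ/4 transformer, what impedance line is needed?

Z_qwt ≈ 84 Ω

Z_qwt = √(Z_0·R_L) = √(50 × 141) = √7050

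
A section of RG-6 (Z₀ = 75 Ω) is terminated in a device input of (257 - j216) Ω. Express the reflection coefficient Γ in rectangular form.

Γ = (Z_L − Z_0)/(Z_L + Z_0) = (182 − j216)/(332 − j216)

Γ ≈ 0.683 − j0.207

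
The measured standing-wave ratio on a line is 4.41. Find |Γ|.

|Γ| ≈ 0.63

|Γ| = (S − 1)/(S + 1) = (4.41 − 1)/(4.41 + 1) = 3.41/5.41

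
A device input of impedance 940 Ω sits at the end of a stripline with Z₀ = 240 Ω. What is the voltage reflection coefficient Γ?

Γ = 0.593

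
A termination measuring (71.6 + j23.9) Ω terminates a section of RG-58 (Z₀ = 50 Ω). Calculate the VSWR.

VSWR ≈ 1.7

Γ = (Z_L − Z_0)/(Z_L + Z_0) = (21.6 + j23.9)/(121.6 + j23.9)
|Γ| = 32.2/124 = 0.26
VSWR = (1 + |Γ|)/(1 − |Γ|) = 1.26/0.74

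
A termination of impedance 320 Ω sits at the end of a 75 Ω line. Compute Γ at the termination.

Γ = 0.62

Γ = (Z_L − Z_0)/(Z_L + Z_0) = (320 − 75)/(320 + 75) = 245/395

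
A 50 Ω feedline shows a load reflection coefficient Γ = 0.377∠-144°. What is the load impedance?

Z_L = Z_0·(1 + Γ)/(1 − Γ) = 50·(0.695 − j0.222)/(1.3 + j0.222)

Z_L ≈ 24.5 − j12.6 Ω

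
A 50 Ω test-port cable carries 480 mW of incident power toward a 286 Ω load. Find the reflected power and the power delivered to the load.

Γ = (286 − 50)/(286 + 50) = 0.702
|Γ|² = 0.493
P_refl = |Γ|²·P_inc = 237 mW, P_del = (1 − |Γ|²)·P_inc = 243 mW

P_reflected ≈ 237 mW; P_delivered ≈ 243 mW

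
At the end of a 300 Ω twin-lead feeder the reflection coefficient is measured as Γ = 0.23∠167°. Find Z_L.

Z_L = Z_0·(1 + Γ)/(1 − Γ) = 300·(0.776 + j0.0517)/(1.22 − j0.0517)

Z_L ≈ 189 + j20.7 Ω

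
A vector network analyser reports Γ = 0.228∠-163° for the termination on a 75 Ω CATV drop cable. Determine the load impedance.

Z_L ≈ 47.8 − j6.72 Ω

Z_L = Z_0·(1 + Γ)/(1 − Γ) = 75·(0.782 − j0.0667)/(1.22 + j0.0667)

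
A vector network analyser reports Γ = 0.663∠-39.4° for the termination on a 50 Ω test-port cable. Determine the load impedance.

Z_L = Z_0·(1 + Γ)/(1 − Γ) = 50·(1.51 − j0.421)/(0.488 + j0.421)

Z_L ≈ 67.5 − j101 Ω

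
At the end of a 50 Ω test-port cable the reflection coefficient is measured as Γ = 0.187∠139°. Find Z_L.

Z_L ≈ 36.6 + j9.31 Ω

Z_L = Z_0·(1 + Γ)/(1 − Γ) = 50·(0.859 + j0.123)/(1.14 − j0.123)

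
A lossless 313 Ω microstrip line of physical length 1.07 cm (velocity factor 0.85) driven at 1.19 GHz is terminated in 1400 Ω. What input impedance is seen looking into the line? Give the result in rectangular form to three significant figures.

Z_in ≈ 498 − j621 Ω

λ = v/f = 0.85·c / 1.19 GHz = 0.214 m
βl = 2π·l/λ = 2π × 0.0499 = 18°
tan(βl) = tan(18°) = 0.324
Z_in = Z_0·(Z_L + jZ_0·tanβl)/(Z_0 + jZ_L·tanβl)
     = 313·(1400 + j102)/(313 + j454)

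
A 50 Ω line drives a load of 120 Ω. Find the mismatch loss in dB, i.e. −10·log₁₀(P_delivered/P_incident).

Γ = (120 − 50)/(120 + 50) = 0.412
|Γ|² = 0.17, so P_del/P_inc = 1 − |Γ|² = 0.83
ML = −10·log₁₀(1 − |Γ|²)

mismatch loss ≈ 0.807 dB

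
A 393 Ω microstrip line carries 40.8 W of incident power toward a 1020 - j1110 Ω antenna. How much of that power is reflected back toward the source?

P_reflected ≈ 20.5 W

|Γ| = |(627 − j1110)/(1413 − j1110)| = 0.709
|Γ|² = 0.503
P_refl = |Γ|²·P_inc = 20.5 W, P_del = (1 − |Γ|²)·P_inc = 20.3 W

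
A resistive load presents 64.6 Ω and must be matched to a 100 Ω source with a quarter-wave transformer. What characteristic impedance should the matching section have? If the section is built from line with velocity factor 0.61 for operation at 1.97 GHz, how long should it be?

Z_qwt = √(Z_0·R_L) = √(100 × 64.6) = √6460
λ = 0.61·c/f = 0.0929 m, so l = λ/4 = 0.0232 m

Z_qwt ≈ 80.4 Ω; length ≈ 2.32 cm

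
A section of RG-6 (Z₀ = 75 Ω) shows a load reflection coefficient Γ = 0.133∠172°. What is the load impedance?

Z_L = Z_0·(1 + Γ)/(1 − Γ) = 75·(0.868 + j0.0185)/(1.13 − j0.0185)

Z_L ≈ 57.5 + j2.17 Ω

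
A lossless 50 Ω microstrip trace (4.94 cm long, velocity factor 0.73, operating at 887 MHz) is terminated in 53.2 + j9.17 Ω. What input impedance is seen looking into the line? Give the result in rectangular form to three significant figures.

Z_in ≈ 51 − j9.46 Ω

λ = v/f = 0.73·c / 887 MHz = 0.247 m
βl = 2π·l/λ = 2π × 0.2 = 72°
tan(βl) = tan(72°) = 3.08
Z_in = Z_0·(Z_L + jZ_0·tanβl)/(Z_0 + jZ_L·tanβl)
     = 50·(53.2 + j163)/(21.7 + j164)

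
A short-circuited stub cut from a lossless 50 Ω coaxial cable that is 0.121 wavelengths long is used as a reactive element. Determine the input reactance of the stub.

βl = 2π × 0.121 = 43.6°
tan(βl) = 0.951
For a short-circuited stub, Z_in = jZ_0·tan(βl)

X_in ≈ 47.5 Ω (inductive)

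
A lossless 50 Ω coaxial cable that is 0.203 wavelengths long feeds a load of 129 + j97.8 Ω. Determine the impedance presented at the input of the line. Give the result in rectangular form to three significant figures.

βl = 2π × 0.203 = 73.1°
tan(βl) = tan(73.1°) = 3.29
Z_in = Z_0·(Z_L + jZ_0·tanβl)/(Z_0 + jZ_L·tanβl)
     = 50·(129 + j262)/(-271 + j424)

Z_in ≈ 15 − j24.8 Ω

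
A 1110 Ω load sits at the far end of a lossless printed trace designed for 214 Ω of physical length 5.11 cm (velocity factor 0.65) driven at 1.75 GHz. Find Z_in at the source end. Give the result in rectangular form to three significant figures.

λ = v/f = 0.65·c / 1.75 GHz = 0.111 m
βl = 2π·l/λ = 2π × 0.459 = 165°
tan(βl) = tan(165°) = -0.266
Z_in = Z_0·(Z_L + jZ_0·tanβl)/(Z_0 + jZ_L·tanβl)
     = 214·(1110 − j57)/(214 − j296)

Z_in ≈ 409 + j508 Ω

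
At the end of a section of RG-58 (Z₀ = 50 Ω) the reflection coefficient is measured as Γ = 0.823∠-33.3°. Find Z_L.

Z_L = Z_0·(1 + Γ)/(1 − Γ) = 50·(1.69 − j0.452)/(0.312 + j0.452)

Z_L ≈ 53.5 − j150 Ω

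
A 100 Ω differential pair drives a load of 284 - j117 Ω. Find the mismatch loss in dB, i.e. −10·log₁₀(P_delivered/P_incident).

Γ = (184 − j117)/(384 − j117), |Γ| = 0.543
|Γ|² = 0.295, so P_del/P_inc = 1 − |Γ|² = 0.705
ML = −10·log₁₀(1 − |Γ|²)

mismatch loss ≈ 1.52 dB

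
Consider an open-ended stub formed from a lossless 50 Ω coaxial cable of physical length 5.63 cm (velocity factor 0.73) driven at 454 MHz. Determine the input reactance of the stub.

X_in ≈ -55.5 Ω (capacitive)

λ = v/f = 0.73·c / 454 MHz = 0.482 m
βl = 2π·l/λ = 2π × 0.117 = 42°
tan(βl) = 0.901
For an open-ended stub, Z_in = −jZ_0·cot(βl) = −jZ_0/tan(βl)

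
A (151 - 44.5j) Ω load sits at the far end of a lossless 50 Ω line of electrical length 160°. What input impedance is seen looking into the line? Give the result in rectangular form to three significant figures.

tan(βl) = tan(160°) = -0.364
Z_in = Z_0·(Z_L + jZ_0·tanβl)/(Z_0 + jZ_L·tanβl)
     = 50·(151 − j62.7)/(33.8 − j55)

Z_in ≈ 103 + j74.2 Ω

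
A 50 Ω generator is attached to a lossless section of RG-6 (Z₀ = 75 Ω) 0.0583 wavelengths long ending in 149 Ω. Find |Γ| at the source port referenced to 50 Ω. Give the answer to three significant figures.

|Γ| ≈ 0.474

βl = 2π × 0.0583 = 21°
tan(βl) = 0.384
Z_in = Z_0·(Z_L + jZ_0·tanβl)/(Z_0 + jZ_L·tanβl) = 108 − j53.6 Ω
Γ_s = (Z_in − Z_s)/(Z_in + Z_s) = (58.1 − j53.6)/(158 − j53.6), |Γ_s| = 0.474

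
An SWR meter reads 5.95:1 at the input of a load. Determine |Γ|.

|Γ| ≈ 0.712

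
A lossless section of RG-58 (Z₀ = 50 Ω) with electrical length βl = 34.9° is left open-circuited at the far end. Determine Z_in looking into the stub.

Z_in ≈ −j71.7 Ω

tan(βl) = 0.698
For an open-circuited stub, Z_in = −jZ_0·cot(βl) = −jZ_0/tan(βl)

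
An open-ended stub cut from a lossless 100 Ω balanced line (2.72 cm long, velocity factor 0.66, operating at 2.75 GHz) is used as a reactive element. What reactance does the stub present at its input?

λ = v/f = 0.66·c / 2.75 GHz = 0.072 m
βl = 2π·l/λ = 2π × 0.378 = 136°
tan(βl) = -0.966
For an open-ended stub, Z_in = −jZ_0·cot(βl) = −jZ_0/tan(βl)

X_in ≈ 104 Ω (inductive)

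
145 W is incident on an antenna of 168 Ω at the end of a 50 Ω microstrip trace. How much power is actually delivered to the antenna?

P_delivered ≈ 103 W

Γ = (168 − 50)/(168 + 50) = 0.541
|Γ|² = 0.293
P_refl = |Γ|²·P_inc = 42.5 W, P_del = (1 − |Γ|²)·P_inc = 103 W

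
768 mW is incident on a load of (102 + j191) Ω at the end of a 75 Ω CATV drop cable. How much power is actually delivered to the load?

|Γ| = |(27 + j191)/(177 + j191)| = 0.741
|Γ|² = 0.549
P_refl = |Γ|²·P_inc = 421 mW, P_del = (1 − |Γ|²)·P_inc = 347 mW

P_delivered ≈ 347 mW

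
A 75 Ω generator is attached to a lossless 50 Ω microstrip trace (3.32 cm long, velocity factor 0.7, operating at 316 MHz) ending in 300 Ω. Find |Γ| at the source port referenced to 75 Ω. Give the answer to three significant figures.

λ = v/f = 0.7·c / 316 MHz = 0.665 m
βl = 2π·l/λ = 2π × 0.05 = 18°
tan(βl) = 0.325
Z_in = Z_0·(Z_L + jZ_0·tanβl)/(Z_0 + jZ_L·tanβl) = 69.2 − j119 Ω
Γ_s = (Z_in − Z_s)/(Z_in + Z_s) = (-5.82 − j119)/(144 − j119), |Γ_s| = 0.636

|Γ| ≈ 0.636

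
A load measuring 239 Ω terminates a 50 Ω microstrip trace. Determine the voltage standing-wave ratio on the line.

VSWR ≈ 4.78

For a purely resistive load, VSWR = R_L/Z_0 or Z_0/R_L (whichever > 1) = 239/50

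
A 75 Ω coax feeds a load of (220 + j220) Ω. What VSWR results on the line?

VSWR ≈ 6.04

Γ = (Z_L − Z_0)/(Z_L + Z_0) = (145 + j220)/(295 + j220)
|Γ| = 263/368 = 0.716
VSWR = (1 + |Γ|)/(1 − |Γ|) = 1.72/0.284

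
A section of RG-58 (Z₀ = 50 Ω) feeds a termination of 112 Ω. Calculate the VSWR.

VSWR ≈ 2.24

Γ = (112 − 50)/(112 + 50) = 0.383
VSWR = (1 + 0.383)/(1 − 0.383)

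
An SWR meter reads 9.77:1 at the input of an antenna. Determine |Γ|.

|Γ| ≈ 0.814

|Γ| = (S − 1)/(S + 1) = (9.77 − 1)/(9.77 + 1) = 8.77/10.8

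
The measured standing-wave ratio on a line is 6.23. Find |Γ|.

|Γ| = (S − 1)/(S + 1) = (6.23 − 1)/(6.23 + 1) = 5.23/7.23

|Γ| ≈ 0.723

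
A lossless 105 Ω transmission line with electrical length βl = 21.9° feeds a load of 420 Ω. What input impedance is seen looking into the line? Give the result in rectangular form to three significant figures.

Z_in ≈ 136 − j177 Ω

tan(βl) = tan(21.9°) = 0.402
Z_in = Z_0·(Z_L + jZ_0·tanβl)/(Z_0 + jZ_L·tanβl)
     = 105·(420 + j42.2)/(105 + j169)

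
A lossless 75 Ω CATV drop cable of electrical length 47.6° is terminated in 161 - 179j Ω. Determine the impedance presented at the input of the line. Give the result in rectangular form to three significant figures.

tan(βl) = tan(47.6°) = 1.1
Z_in = Z_0·(Z_L + jZ_0·tanβl)/(Z_0 + jZ_L·tanβl)
     = 75·(161 − j96.9)/(271 + j176)

Z_in ≈ 19.1 − j39.2 Ω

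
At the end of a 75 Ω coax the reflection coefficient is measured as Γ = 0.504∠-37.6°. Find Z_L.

Z_L = Z_0·(1 + Γ)/(1 − Γ) = 75·(1.4 − j0.308)/(0.601 + j0.308)

Z_L ≈ 123 − j101 Ω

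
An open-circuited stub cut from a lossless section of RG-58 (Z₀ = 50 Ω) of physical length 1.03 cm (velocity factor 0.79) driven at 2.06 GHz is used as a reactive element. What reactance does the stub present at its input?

λ = v/f = 0.79·c / 2.06 GHz = 0.115 m
βl = 2π·l/λ = 2π × 0.0895 = 32.2°
tan(βl) = 0.63
For an open-circuited stub, Z_in = −jZ_0·cot(βl) = −jZ_0/tan(βl)

X_in ≈ -79.3 Ω (capacitive)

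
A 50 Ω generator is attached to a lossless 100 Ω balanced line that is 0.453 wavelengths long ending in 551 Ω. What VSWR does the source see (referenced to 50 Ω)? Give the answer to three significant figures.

βl = 2π × 0.453 = 163°
tan(βl) = -0.304
Z_in = Z_0·(Z_L + jZ_0·tanβl)/(Z_0 + jZ_L·tanβl) = 158 + j234 Ω
Γ_s = (Z_in − Z_s)/(Z_in + Z_s) = (108 + j234)/(208 + j234), |Γ_s| = 0.824
VSWR = (1 + |Γ_s|)/(1 − |Γ_s|)

VSWR ≈ 10.3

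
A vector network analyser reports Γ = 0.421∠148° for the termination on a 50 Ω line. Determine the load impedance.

Z_L ≈ 21.8 + j11.8 Ω

Z_L = Z_0·(1 + Γ)/(1 − Γ) = 50·(0.643 + j0.223)/(1.36 − j0.223)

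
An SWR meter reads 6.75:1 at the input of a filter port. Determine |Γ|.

|Γ| ≈ 0.742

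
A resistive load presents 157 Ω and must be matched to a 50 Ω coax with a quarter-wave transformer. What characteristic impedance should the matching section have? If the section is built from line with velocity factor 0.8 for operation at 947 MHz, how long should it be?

Z_qwt = √(Z_0·R_L) = √(50 × 157) = √7850
λ = 0.8·c/f = 0.253 m, so l = λ/4 = 0.0634 m

Z_qwt ≈ 88.6 Ω; length ≈ 6.34 cm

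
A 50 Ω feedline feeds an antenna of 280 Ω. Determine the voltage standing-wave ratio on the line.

For a purely resistive load, VSWR = R_L/Z_0 or Z_0/R_L (whichever > 1) = 280/50

VSWR ≈ 5.6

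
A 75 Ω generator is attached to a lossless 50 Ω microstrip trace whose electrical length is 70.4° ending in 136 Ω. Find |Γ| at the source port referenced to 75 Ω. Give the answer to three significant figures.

|Γ| ≈ 0.587

tan(βl) = 2.81
Z_in = Z_0·(Z_L + jZ_0·tanβl)/(Z_0 + jZ_L·tanβl) = 20.4 − j15.1 Ω
Γ_s = (Z_in − Z_s)/(Z_in + Z_s) = (-54.6 − j15.1)/(95.4 − j15.1), |Γ_s| = 0.587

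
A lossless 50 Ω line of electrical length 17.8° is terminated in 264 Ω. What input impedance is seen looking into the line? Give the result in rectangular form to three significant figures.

tan(βl) = tan(17.8°) = 0.321
Z_in = Z_0·(Z_L + jZ_0·tanβl)/(Z_0 + jZ_L·tanβl)
     = 50·(264 + j16.1)/(50 + j84.8)

Z_in ≈ 75.2 − j111 Ω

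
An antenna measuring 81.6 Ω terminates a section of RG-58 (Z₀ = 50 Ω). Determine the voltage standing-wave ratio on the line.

VSWR ≈ 1.63

For a purely resistive load, VSWR = R_L/Z_0 or Z_0/R_L (whichever > 1) = 81.6/50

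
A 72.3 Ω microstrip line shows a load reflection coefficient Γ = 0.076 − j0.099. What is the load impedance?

Z_L = Z_0·(1 + Γ)/(1 − Γ) = 72.3·(1.08 − j0.099)/(0.924 + j0.099)

Z_L ≈ 82.4 − j16.6 Ω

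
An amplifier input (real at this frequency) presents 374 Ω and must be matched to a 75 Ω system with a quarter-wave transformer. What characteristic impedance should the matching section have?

Z_qwt = √(Z_0·R_L) = √(75 × 374) = √28050

Z_qwt ≈ 167 Ω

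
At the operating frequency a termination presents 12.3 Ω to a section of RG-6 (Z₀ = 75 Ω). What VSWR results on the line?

VSWR ≈ 6.1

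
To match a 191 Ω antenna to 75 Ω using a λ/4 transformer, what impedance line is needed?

Z_qwt = √(Z_0·R_L) = √(75 × 191) = √14320

Z_qwt ≈ 120 Ω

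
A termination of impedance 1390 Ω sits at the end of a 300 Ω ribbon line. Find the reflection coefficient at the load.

Γ = 0.645

Γ = (Z_L − Z_0)/(Z_L + Z_0) = (1390 − 300)/(1390 + 300) = 1090/1690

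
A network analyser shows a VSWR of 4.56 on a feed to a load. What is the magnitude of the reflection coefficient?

|Γ| = (S − 1)/(S + 1) = (4.56 − 1)/(4.56 + 1) = 3.56/5.56

|Γ| ≈ 0.64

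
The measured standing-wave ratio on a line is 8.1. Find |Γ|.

|Γ| ≈ 0.78

|Γ| = (S − 1)/(S + 1) = (8.1 − 1)/(8.1 + 1) = 7.1/9.1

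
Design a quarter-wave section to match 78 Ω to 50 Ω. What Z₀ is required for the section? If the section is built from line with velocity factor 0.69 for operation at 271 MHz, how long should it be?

Z_qwt = √(Z_0·R_L) = √(50 × 78) = √3900
λ = 0.69·c/f = 0.764 m, so l = λ/4 = 0.191 m

Z_qwt ≈ 62.4 Ω; length ≈ 19.1 cm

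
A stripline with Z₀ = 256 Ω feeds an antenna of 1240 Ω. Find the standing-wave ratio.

For a purely resistive load, VSWR = R_L/Z_0 or Z_0/R_L (whichever > 1) = 1240/256

VSWR ≈ 4.84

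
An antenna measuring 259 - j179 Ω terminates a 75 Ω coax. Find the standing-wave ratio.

Γ = (Z_L − Z_0)/(Z_L + Z_0) = (184 − j179)/(334 − j179)
|Γ| = 257/379 = 0.677
VSWR = (1 + |Γ|)/(1 − |Γ|) = 1.68/0.323

VSWR ≈ 5.2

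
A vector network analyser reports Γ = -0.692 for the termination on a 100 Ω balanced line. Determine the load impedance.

Z_L = Z_0·(1 + Γ)/(1 − Γ) = 100·(0.308)/(1.69)

Z_L ≈ 18.2 Ω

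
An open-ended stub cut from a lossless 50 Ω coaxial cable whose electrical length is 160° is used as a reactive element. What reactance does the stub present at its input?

X_in ≈ 137 Ω (inductive)

tan(βl) = -0.364
For an open-ended stub, Z_in = −jZ_0·cot(βl) = −jZ_0/tan(βl)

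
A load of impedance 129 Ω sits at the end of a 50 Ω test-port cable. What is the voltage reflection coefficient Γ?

Γ = (Z_L − Z_0)/(Z_L + Z_0) = (129 − 50)/(129 + 50) = 79/179

Γ = 0.441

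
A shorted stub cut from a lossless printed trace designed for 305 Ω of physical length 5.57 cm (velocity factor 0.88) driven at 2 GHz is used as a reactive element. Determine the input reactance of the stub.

X_in ≈ -163 Ω (capacitive)

λ = v/f = 0.88·c / 2 GHz = 0.132 m
βl = 2π·l/λ = 2π × 0.422 = 152°
tan(βl) = -0.534
For a shorted stub, Z_in = jZ_0·tan(βl)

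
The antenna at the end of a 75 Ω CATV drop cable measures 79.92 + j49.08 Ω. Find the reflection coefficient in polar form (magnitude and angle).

Γ ≈ 0.304 ∠ 66.7°

Γ = (Z_L − Z_0)/(Z_L + Z_0) = (4.92 + j49.08)/(154.9 + j49.08)
|Γ| = 49.3/163 = 0.304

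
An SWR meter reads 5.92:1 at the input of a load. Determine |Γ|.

|Γ| ≈ 0.711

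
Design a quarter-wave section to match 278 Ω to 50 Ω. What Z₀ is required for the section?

Z_qwt ≈ 118 Ω

Z_qwt = √(Z_0·R_L) = √(50 × 278) = √13900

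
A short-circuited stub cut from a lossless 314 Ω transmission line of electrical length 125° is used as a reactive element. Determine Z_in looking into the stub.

Z_in ≈ −j448 Ω

tan(βl) = -1.43
For a short-circuited stub, Z_in = jZ_0·tan(βl)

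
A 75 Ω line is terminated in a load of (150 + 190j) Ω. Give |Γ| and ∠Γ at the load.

Γ = (Z_L − Z_0)/(Z_L + Z_0) = (75 + j190)/(225 + j190)
|Γ| = 204/294 = 0.694

Γ ≈ 0.694 ∠ 28.3°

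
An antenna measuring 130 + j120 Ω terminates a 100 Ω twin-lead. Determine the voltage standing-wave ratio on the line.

VSWR ≈ 2.82

Γ = (Z_L − Z_0)/(Z_L + Z_0) = (30 + j120)/(230 + j120)
|Γ| = 124/259 = 0.477
VSWR = (1 + |Γ|)/(1 − |Γ|) = 1.48/0.523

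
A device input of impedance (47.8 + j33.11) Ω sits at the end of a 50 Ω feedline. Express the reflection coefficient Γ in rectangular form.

Γ ≈ 0.0826 + j0.311

Γ = (Z_L − Z_0)/(Z_L + Z_0) = (-2.2 + j33.11)/(97.8 + j33.11)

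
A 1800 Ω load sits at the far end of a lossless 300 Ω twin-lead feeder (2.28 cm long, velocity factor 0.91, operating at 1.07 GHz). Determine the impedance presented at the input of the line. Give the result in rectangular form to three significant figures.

λ = v/f = 0.91·c / 1.07 GHz = 0.255 m
βl = 2π·l/λ = 2π × 0.0894 = 32.2°
tan(βl) = tan(32.2°) = 0.629
Z_in = Z_0·(Z_L + jZ_0·tanβl)/(Z_0 + jZ_L·tanβl)
     = 300·(1800 + j189)/(300 + j1130)

Z_in ≈ 165 − j433 Ω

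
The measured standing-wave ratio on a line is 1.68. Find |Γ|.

|Γ| ≈ 0.254

|Γ| = (S − 1)/(S + 1) = (1.68 − 1)/(1.68 + 1) = 0.68/2.68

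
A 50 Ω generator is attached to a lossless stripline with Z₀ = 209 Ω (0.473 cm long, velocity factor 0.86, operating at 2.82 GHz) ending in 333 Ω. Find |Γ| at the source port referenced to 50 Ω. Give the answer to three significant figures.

λ = v/f = 0.86·c / 2.82 GHz = 0.0915 m
βl = 2π·l/λ = 2π × 0.0517 = 18.6°
tan(βl) = 0.337
Z_in = Z_0·(Z_L + jZ_0·tanβl)/(Z_0 + jZ_L·tanβl) = 288 − j84.1 Ω
Γ_s = (Z_in − Z_s)/(Z_in + Z_s) = (238 − j84.1)/(338 − j84.1), |Γ_s| = 0.725

|Γ| ≈ 0.725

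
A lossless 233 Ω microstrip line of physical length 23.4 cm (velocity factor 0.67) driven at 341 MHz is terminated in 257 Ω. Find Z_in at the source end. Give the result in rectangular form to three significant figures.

Z_in ≈ 238 + j22.5 Ω

λ = v/f = 0.67·c / 341 MHz = 0.589 m
βl = 2π·l/λ = 2π × 0.397 = 143°
tan(βl) = tan(143°) = -0.756
Z_in = Z_0·(Z_L + jZ_0·tanβl)/(Z_0 + jZ_L·tanβl)
     = 233·(257 − j176)/(233 − j194)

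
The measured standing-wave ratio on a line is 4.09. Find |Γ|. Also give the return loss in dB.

|Γ| ≈ 0.607; return loss ≈ 4.34 dB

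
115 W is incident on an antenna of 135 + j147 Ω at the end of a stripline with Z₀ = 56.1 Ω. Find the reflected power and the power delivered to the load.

P_reflected ≈ 55.1 W; P_delivered ≈ 59.9 W

|Γ| = |(78.9 + j147)/(191.1 + j147)| = 0.692
|Γ|² = 0.479
P_refl = |Γ|²·P_inc = 55.1 W, P_del = (1 − |Γ|²)·P_inc = 59.9 W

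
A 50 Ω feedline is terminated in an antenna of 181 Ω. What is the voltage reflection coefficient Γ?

Γ = 0.567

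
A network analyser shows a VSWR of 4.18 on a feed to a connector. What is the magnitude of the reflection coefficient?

|Γ| ≈ 0.614

|Γ| = (S − 1)/(S + 1) = (4.18 − 1)/(4.18 + 1) = 3.18/5.18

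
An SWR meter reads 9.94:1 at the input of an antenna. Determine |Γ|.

|Γ| ≈ 0.817

|Γ| = (S − 1)/(S + 1) = (9.94 − 1)/(9.94 + 1) = 8.94/10.9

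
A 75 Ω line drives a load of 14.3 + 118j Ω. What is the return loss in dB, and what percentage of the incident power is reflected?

RL ≈ 0.947 dB; 80.4% of incident power reflected

Γ = (-60.7 + j118)/(89.3 + j118), |Γ| = 0.897
RL = −20·log₁₀(0.897) = 0.947 dB
P_refl/P_inc = |Γ|² = 0.804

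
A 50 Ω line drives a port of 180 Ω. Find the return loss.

RL ≈ 4.96 dB

Γ = (180 − 50)/(180 + 50) = 0.565
RL = −20·log₁₀|Γ| = −20·log₁₀(0.565)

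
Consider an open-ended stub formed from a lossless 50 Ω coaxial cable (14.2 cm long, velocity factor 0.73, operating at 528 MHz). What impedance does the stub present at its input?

Z_in ≈ +j32.8 Ω

λ = v/f = 0.73·c / 528 MHz = 0.415 m
βl = 2π·l/λ = 2π × 0.342 = 123°
tan(βl) = -1.53
For an open-ended stub, Z_in = −jZ_0·cot(βl) = −jZ_0/tan(βl)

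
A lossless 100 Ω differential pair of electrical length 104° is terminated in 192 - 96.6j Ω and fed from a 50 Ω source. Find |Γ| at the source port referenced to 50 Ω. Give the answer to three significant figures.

tan(βl) = -4.01
Z_in = Z_0·(Z_L + jZ_0·tanβl)/(Z_0 + jZ_L·tanβl) = 48.6 + j43.1 Ω
Γ_s = (Z_in − Z_s)/(Z_in + Z_s) = (-1.44 + j43.1)/(98.6 + j43.1), |Γ_s| = 0.401

|Γ| ≈ 0.401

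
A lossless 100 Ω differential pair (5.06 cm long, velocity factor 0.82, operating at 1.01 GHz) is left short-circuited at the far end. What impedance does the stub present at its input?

λ = v/f = 0.82·c / 1.01 GHz = 0.244 m
βl = 2π·l/λ = 2π × 0.208 = 74.8°
tan(βl) = 3.68
For a short-circuited stub, Z_in = jZ_0·tan(βl)

Z_in ≈ +j368 Ω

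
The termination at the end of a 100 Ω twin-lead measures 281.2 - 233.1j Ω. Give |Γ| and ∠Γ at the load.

Γ = (Z_L − Z_0)/(Z_L + Z_0) = (181.2 − j233.1)/(381.2 − j233.1)
|Γ| = 295/447 = 0.661

Γ ≈ 0.661 ∠ -20.7°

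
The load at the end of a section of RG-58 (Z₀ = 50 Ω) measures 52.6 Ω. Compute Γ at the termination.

Γ = 0.0253

Γ = (Z_L − Z_0)/(Z_L + Z_0) = (52.6 − 50)/(52.6 + 50) = 2.6/102.6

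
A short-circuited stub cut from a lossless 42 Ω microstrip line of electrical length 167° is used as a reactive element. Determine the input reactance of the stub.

tan(βl) = -0.231
For a short-circuited stub, Z_in = jZ_0·tan(βl)

X_in ≈ -9.7 Ω (capacitive)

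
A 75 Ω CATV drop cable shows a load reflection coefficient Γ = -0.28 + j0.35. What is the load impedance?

Z_L ≈ 34 + j29.8 Ω

Z_L = Z_0·(1 + Γ)/(1 − Γ) = 75·(0.72 + j0.35)/(1.28 − j0.35)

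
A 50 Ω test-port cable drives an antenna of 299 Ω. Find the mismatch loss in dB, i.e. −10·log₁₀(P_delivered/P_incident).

Γ = (299 − 50)/(299 + 50) = 0.713
|Γ|² = 0.509, so P_del/P_inc = 1 − |Γ|² = 0.491
ML = −10·log₁₀(1 − |Γ|²)

mismatch loss ≈ 3.09 dB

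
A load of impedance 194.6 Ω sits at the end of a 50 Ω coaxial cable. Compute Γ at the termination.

Γ = 0.591

Γ = (Z_L − Z_0)/(Z_L + Z_0) = (194.6 − 50)/(194.6 + 50) = 144.6/244.6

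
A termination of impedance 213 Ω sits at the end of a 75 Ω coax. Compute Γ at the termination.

Γ = (Z_L − Z_0)/(Z_L + Z_0) = (213 − 75)/(213 + 75) = 138/288

Γ = 0.479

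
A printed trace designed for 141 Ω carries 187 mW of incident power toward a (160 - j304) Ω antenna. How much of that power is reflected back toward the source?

P_reflected ≈ 94.8 mW

|Γ| = |(19 − j304)/(301 − j304)| = 0.712
|Γ|² = 0.507
P_refl = |Γ|²·P_inc = 94.8 mW, P_del = (1 − |Γ|²)·P_inc = 92.2 mW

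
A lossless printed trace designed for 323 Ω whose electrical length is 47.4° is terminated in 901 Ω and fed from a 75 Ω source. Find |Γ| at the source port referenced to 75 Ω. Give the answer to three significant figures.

|Γ| ≈ 0.736

tan(βl) = 1.09
Z_in = Z_0·(Z_L + jZ_0·tanβl)/(Z_0 + jZ_L·tanβl) = 193 − j233 Ω
Γ_s = (Z_in − Z_s)/(Z_in + Z_s) = (118 − j233)/(268 − j233), |Γ_s| = 0.736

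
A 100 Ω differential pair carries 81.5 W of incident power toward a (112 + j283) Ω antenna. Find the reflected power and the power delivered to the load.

|Γ| = |(12 + j283)/(212 + j283)| = 0.801
|Γ|² = 0.642
P_refl = |Γ|²·P_inc = 52.3 W, P_del = (1 − |Γ|²)·P_inc = 29.2 W

P_reflected ≈ 52.3 W; P_delivered ≈ 29.2 W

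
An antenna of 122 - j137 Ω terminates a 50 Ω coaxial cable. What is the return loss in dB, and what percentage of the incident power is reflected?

Γ = (72 − j137)/(172 − j137), |Γ| = 0.704
RL = −20·log₁₀(0.704) = 3.05 dB
P_refl/P_inc = |Γ|² = 0.495

RL ≈ 3.05 dB; 49.5% of incident power reflected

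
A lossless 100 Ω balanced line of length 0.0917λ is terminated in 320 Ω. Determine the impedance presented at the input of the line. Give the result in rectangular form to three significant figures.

Z_in ≈ 85.5 − j113 Ω

βl = 2π × 0.0917 = 33°
tan(βl) = tan(33°) = 0.65
Z_in = Z_0·(Z_L + jZ_0·tanβl)/(Z_0 + jZ_L·tanβl)
     = 100·(320 + j65)/(100 + j208)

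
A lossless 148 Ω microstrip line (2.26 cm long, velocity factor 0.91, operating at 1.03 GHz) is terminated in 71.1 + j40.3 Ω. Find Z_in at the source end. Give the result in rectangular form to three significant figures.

Z_in ≈ 123 + j111 Ω

λ = v/f = 0.91·c / 1.03 GHz = 0.265 m
βl = 2π·l/λ = 2π × 0.0853 = 30.7°
tan(βl) = tan(30.7°) = 0.594
Z_in = Z_0·(Z_L + jZ_0·tanβl)/(Z_0 + jZ_L·tanβl)
     = 148·(71.1 + j128)/(124 + j42.2)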